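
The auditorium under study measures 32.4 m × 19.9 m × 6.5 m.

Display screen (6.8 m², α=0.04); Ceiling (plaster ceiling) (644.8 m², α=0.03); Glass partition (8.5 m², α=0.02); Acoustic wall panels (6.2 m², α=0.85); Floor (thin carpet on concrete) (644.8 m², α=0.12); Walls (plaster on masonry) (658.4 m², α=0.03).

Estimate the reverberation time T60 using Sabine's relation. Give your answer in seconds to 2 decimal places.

A = Σ Sᵢαᵢ = 6.8×0.04 + 644.8×0.03 + 8.5×0.02 + 6.2×0.85 + 644.8×0.12 + 658.4×0.03 = 122.184 sabins.
V = 32.4·19.9·6.5 = 4190.94 m³.
T = 0.161 V/A = 0.161·4190.94/122.184 = 5.52 s.

5.52 sec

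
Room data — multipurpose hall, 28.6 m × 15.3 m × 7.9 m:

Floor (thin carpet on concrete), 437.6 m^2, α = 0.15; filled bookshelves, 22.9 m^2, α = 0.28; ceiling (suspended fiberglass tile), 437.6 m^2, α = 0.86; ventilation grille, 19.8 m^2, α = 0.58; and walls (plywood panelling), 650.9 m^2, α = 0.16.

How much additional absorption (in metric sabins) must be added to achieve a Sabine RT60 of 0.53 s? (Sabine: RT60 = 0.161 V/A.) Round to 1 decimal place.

486.1 sabins

A₁ = Σ Sᵢαᵢ = 437.6×0.15 + 22.9×0.28 + 437.6×0.86 + 19.8×0.58 + 650.9×0.16 = 564.016 sabins.
For T = 0.53 s, need A₂ = 0.161·V/T = 0.161·3456.882/0.53 = 1050.109 sabins.
ΔA = A₂ − A₁ = 1050.109 − 564.016 = 486.1 sabins.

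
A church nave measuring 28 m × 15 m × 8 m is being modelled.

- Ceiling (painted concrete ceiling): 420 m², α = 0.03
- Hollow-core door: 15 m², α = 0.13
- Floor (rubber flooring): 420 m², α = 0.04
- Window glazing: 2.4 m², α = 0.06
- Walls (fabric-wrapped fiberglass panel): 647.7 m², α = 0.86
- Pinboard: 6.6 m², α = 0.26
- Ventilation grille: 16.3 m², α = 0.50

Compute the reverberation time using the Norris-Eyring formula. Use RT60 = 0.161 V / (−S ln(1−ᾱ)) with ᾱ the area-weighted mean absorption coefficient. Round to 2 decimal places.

Total surface area S = 420 + 15 + 420 + 2.4 + 647.7 + 6.6 + 16.3 = 1528.0 m².
Σ(Sᵢαᵢ) = 420×0.03 + 15×0.13 + 420×0.04 + 2.4×0.06 + 647.7×0.86 + 6.6×0.26 + 16.3×0.50 = 598.382.
Mean coefficient ᾱ = A/S = 0.3916.
−S·ln(1−ᾱ) = −1528.0 × ln(1 − 0.3916) = 759.298.
V = 28 × 15 × 8 = 3360 m³.
T = 0.161·V/[−S·ln(1−ᾱ)] = 0.161·3360/759.298 = 0.71 s.

0.71 s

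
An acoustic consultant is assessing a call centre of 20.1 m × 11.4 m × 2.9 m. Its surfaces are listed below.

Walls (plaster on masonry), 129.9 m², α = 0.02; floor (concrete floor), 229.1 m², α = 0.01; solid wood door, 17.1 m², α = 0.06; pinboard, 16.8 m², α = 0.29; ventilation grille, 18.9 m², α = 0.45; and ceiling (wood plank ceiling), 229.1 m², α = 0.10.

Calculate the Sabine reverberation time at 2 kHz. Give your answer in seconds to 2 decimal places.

2.54 s

A = Σ Sᵢαᵢ = 129.9×0.02 + 229.1×0.01 + 17.1×0.06 + 16.8×0.29 + 18.9×0.45 + 229.1×0.10 = 42.202 sabins.
V = 20.1·11.4·2.9 = 664.506 m³.
RT60 = 0.161 · V / A = 0.161 × 664.506 / 42.202 = 2.54 s.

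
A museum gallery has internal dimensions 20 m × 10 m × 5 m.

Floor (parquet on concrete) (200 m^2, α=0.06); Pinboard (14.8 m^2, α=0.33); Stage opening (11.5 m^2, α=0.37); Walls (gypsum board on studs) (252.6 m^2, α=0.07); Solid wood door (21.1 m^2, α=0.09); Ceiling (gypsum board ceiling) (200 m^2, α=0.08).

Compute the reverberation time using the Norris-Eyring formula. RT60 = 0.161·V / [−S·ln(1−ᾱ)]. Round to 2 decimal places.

2.72 s

Total surface area S = 200 + 14.8 + 11.5 + 252.6 + 21.1 + 200 = 700.0 m^2.
Σ(Sᵢαᵢ) = 200·0.06 + 14.8·0.33 + 11.5·0.37 + 252.6·0.07 + 21.1·0.09 + 200·0.08 = 56.720.
ᾱ = 56.720 / 700.0 = 0.0810.
−S·ln(1−ᾱ) = −700.0 × ln(1 − 0.0810) = 59.128.
V = 20 × 10 × 5 = 1000 m³.
RT60 = 0.161 × 1000 / 59.128 = 2.72 s.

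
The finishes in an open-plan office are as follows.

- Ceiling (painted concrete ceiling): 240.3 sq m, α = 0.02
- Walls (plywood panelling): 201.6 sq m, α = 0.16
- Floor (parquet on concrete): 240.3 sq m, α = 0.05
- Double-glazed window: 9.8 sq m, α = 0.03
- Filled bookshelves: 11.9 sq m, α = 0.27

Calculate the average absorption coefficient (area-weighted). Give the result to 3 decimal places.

0.075

S = Σ Sᵢ = 240.3 + 201.6 + 240.3 + 9.8 + 11.9 = 703.9 sq m.
Weighted sum Σ Sα = 52.584.
ᾱ = 52.584 / 703.9 = 0.075.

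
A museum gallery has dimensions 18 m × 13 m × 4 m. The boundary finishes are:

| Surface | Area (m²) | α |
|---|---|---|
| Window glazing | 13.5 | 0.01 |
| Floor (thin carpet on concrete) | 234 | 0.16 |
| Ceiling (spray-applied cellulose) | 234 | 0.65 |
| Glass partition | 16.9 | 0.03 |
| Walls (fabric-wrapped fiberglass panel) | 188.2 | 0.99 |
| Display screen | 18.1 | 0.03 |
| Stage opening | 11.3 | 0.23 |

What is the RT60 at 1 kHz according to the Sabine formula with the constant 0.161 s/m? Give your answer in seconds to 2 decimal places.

Summing Sᵢαᵢ: 0.135 + 37.440 + 152.100 + 0.507 + 186.318 + 0.543 + 2.599 → A = 379.642 sabins.
Volume V = 18 × 13 × 4 = 936 m³.
Sabine: RT60 = 0.161 × 936 / 379.642 = 0.40 s.

0.40 s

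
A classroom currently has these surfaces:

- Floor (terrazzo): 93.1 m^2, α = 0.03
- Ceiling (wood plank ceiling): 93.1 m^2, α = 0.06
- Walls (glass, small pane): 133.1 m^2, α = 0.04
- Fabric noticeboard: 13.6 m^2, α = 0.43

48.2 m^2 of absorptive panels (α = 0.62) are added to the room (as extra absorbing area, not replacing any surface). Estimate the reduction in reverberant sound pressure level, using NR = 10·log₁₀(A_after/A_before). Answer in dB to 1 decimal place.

4.0 dB

Equivalent absorption area: A_before = 93.1×0.03 + 93.1×0.06 + 133.1×0.04 + 13.6×0.43 = 19.551 m^2.
Added absorption = 48.2 × 0.62 = 29.884 sabins.
A_after = 19.551 + 29.884 = 49.435 sabins.
Reduction = 10 log₁₀(A_after/A_before) = 10 log₁₀(2.5285) = 4.0 dB.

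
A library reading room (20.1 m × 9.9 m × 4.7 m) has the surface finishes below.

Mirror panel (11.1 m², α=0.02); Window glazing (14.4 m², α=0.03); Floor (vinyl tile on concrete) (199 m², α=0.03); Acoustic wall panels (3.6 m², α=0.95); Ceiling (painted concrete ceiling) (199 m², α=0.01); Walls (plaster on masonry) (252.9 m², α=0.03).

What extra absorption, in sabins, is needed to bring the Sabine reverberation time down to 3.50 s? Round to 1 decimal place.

Equivalent absorption area: A₁ = 11.1·0.02 + 14.4·0.03 + 199·0.03 + 3.6·0.95 + 199·0.01 + 252.9·0.03 = 19.621 m².
V = 935.253 m³. Required absorption A₂ = 0.161 × 935.253 / 3.50 = 43.022 sabins.
ΔA = A₂ − A₁ = 43.022 − 19.621 = 23.4 sabins.

23.4 sabins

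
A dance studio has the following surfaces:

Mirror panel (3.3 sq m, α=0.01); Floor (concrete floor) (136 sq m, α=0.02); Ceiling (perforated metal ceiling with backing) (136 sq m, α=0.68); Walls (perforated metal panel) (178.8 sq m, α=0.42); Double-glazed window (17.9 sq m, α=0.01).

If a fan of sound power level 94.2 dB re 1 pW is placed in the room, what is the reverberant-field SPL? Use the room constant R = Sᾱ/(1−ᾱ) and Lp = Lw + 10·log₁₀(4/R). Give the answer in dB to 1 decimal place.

A = 170.508 sabins; S = 472.0 sq m.
ᾱ = 0.3612, so room constant R = A/(1−ᾱ) = 266.919 sq m.
Lp = 94.2 + 10·log₁₀(4/266.919) = 94.2 + (-18.24) = 76.0 dB.

76.0 dB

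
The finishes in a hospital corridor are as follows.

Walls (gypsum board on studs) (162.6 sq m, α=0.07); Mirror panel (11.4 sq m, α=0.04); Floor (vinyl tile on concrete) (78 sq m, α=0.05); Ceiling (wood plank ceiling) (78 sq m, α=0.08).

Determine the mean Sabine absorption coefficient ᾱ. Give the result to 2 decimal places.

S = Σ Sᵢ = 162.6 + 11.4 + 78 + 78 = 330.0 sq m.
Weighted sum Σ Sα = 21.978.
ᾱ = A/S = 0.07.

0.07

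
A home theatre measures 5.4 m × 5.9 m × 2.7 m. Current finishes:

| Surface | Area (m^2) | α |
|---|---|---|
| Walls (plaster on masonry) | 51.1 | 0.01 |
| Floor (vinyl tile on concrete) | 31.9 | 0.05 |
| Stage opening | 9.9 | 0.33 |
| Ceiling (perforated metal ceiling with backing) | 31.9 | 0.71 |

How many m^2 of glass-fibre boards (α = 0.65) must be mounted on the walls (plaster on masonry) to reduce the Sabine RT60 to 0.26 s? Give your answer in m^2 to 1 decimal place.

39.4

Total absorption A₁ = 51.1×0.01 + 31.9×0.05 + 9.9×0.33 + 31.9×0.71
  = 0.511 + 1.595 + 3.267 + 22.649 = 28.022 m^2 sabins.
Required A₂ = 0.161·86.022/0.26 = 53.267 sabins.
Absorption to add: 53.267 − 28.022 = 25.245 sabins.
Net gain per m^2: Δα = 0.65 − 0.01 = 0.64.
Area = ΔA/Δα = 25.245/0.64 = 39.4 m^2.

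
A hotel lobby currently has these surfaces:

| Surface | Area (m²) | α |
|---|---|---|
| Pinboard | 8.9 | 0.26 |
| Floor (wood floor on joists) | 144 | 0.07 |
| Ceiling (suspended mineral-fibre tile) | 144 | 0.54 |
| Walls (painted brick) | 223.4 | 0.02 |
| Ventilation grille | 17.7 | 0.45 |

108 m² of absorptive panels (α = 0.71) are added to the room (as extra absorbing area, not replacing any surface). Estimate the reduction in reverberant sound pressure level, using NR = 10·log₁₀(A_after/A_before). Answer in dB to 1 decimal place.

Total absorption A_before = 8.9×0.26 + 144×0.07 + 144×0.54 + 223.4×0.02 + 17.7×0.45
  = 2.314 + 10.080 + 77.760 + 4.468 + 7.965 = 102.587 m² sabins.
Treatment contributes 108·0.71 = 76.680 sabins.
A_after = 102.587 + 76.680 = 179.267 sabins.
Reduction = 10 log₁₀(A_after/A_before) = 10 log₁₀(1.7475) = 2.4 dB.

2.4 dB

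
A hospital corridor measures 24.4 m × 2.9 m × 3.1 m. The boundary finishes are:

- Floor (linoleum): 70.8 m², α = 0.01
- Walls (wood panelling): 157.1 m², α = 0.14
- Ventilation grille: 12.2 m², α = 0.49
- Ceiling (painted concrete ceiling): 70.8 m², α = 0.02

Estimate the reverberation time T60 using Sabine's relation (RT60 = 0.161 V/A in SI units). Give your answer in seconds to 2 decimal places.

Total absorption A = 70.8*0.01 + 157.1*0.14 + 12.2*0.49 + 70.8*0.02
  = 0.708 + 21.994 + 5.978 + 1.416 = 30.096 m² sabins.
Room volume: 219.356 m³.
T = 0.161 V/A = 0.161·219.356/30.096 = 1.17 s.

1.17 sec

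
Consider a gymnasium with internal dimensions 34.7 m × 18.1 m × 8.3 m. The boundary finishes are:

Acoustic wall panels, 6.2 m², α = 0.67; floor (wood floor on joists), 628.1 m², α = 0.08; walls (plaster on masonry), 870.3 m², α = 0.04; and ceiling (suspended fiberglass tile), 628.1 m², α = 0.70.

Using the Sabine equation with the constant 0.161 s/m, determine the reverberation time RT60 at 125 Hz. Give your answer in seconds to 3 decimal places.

Equivalent absorption area: A = 6.2·0.67 + 628.1·0.08 + 870.3·0.04 + 628.1·0.70 = 528.884 m².
V = 34.7·18.1·8.3 = 5212.981 m³.
RT60 = 0.161 · V / A = 0.161 × 5212.981 / 528.884 = 1.587 s.

1.587 s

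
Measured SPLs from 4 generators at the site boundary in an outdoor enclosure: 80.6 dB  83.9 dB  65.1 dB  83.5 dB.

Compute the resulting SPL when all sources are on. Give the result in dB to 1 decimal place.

87.7 dB

Σ 10^(Lᵢ/10) = 5.874e+08.
Back to dB: 10·log₁₀ Σ = 87.7 dB.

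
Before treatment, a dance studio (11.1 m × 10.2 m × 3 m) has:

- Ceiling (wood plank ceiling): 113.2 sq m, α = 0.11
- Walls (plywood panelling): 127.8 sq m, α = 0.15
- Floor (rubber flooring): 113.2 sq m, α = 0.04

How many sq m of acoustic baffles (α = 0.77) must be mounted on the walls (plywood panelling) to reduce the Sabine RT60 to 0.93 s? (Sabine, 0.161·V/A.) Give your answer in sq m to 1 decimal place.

36.5

Total absorption A₁ = 113.2·0.11 + 127.8·0.15 + 113.2·0.04
  = 12.452 + 19.170 + 4.528 = 36.150 sq m sabins.
V = 339.66 m³. Target absorption A₂ = 0.161 × 339.66 / 0.93 = 58.801 sabins.
ΔA needed = 58.801 − 36.150 = 22.651 sabins.
Each sq m of panel replacing the walls (plywood panelling) adds (0.77 − 0.15) = 0.62 sabins.
Panel area = 22.651 / 0.62 = 36.5 sq m.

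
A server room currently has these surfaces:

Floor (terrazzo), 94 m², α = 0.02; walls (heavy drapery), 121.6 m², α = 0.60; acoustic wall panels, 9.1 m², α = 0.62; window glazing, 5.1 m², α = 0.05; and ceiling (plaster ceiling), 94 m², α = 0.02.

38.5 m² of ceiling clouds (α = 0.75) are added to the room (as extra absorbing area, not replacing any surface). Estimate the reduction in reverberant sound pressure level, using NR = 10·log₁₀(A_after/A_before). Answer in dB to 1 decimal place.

1.3 dB

Equivalent absorption area: A_before = 94·0.02 + 121.6·0.60 + 9.1·0.62 + 5.1·0.05 + 94·0.02 = 82.617 m².
Added absorption = 38.5 × 0.75 = 28.875 sabins.
New total A_after = 111.492 sabins.
NR = 10·log₁₀(111.492/82.617) = 1.3 dB.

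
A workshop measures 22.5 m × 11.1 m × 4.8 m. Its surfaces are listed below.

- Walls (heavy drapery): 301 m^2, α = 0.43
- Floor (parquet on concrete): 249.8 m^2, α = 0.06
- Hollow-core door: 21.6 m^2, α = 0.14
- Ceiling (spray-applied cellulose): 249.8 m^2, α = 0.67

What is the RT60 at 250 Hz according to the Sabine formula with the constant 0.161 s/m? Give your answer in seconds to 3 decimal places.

Summing Sᵢαᵢ: 129.430 + 14.988 + 3.024 + 167.366 → A = 314.808 sabins.
Room volume: 1198.8 m³.
RT60 = 0.161 · V / A = 0.161 × 1198.8 / 314.808 = 0.613 s.

0.613 seconds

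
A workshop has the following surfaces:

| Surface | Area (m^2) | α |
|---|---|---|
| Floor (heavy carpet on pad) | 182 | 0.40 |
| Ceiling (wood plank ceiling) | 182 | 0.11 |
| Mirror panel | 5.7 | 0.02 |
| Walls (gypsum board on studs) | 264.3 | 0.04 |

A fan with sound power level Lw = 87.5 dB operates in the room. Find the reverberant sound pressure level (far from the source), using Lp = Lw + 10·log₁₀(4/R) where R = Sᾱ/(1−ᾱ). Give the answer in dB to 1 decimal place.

A = 103.506 sabins; S = 634.0 m^2.
ᾱ = 103.506/634.0 = 0.1633; R = Sᾱ/(1−ᾱ) = 103.506/(1−0.1633) = 123.707 m^2.
Lp = Lw + 10 log₁₀(4/R) = 87.5 -14.90 = 72.6 dB.

72.6 dB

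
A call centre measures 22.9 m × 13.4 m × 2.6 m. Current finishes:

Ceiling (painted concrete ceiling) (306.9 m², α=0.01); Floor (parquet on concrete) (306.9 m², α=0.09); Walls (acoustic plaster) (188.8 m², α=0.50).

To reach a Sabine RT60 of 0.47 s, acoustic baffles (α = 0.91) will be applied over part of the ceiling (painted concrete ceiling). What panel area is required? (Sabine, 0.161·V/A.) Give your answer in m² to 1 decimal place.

164.7

Total absorption A₁ = 306.9*0.01 + 306.9*0.09 + 188.8*0.50
  = 3.069 + 27.621 + 94.400 = 125.090 m² sabins.
V = 797.836 m³. Target absorption A₂ = 0.161 × 797.836 / 0.47 = 273.301 sabins.
ΔA needed = 273.301 − 125.090 = 148.211 sabins.
Net gain per m²: Δα = 0.91 − 0.01 = 0.90.
Area = ΔA/Δα = 148.211/0.90 = 164.7 m².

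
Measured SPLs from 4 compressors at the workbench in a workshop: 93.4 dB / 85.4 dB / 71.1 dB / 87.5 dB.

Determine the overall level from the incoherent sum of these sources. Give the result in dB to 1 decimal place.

Σ 10^(Lᵢ/10) = 3.11e+09.
Back to dB: 10·log₁₀ Σ = 94.9 dB.

94.9 dB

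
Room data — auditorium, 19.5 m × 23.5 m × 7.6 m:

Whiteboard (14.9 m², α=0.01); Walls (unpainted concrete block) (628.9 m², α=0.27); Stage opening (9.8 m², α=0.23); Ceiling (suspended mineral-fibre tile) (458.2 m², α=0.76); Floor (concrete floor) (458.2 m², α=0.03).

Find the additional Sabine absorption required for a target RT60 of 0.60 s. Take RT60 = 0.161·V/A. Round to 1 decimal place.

Total absorption A₁ = 14.9·0.01 + 628.9·0.27 + 9.8·0.23 + 458.2·0.76 + 458.2·0.03
  = 0.149 + 169.803 + 2.254 + 348.232 + 13.746 = 534.184 m² sabins.
For T = 0.60 s, need A₂ = 0.161·V/T = 0.161·3482.7/0.60 = 934.524 sabins.
Additional absorption ΔA = 934.524 − 534.184 = 400.3 sabins.

400.3 sabins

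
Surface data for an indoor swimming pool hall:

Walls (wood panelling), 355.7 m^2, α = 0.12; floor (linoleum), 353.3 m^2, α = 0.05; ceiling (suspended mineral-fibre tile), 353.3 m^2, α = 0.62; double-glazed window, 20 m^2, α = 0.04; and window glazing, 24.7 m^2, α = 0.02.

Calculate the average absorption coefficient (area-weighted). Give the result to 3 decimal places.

Total surface area S = 1107.0 m^2.
A = 355.7*0.12 + 353.3*0.05 + 353.3*0.62 + 20*0.04 + 24.7*0.02 = 280.689 sabins.
ᾱ = 280.689 / 1107.0 = 0.254.

0.254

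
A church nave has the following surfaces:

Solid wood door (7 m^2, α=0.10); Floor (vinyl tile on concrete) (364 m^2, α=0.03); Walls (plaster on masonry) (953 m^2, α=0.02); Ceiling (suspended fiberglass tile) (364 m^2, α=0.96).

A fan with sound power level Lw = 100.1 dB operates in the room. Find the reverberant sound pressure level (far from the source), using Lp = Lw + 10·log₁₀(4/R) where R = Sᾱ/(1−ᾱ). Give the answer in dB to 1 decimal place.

A = 380.120 sabins; S = 1688.0 m^2.
ᾱ = 380.120/1688.0 = 0.2252; R = Sᾱ/(1−ᾱ) = 380.120/(1−0.2252) = 490.604 m^2.
Lp = Lw + 10 log₁₀(4/R) = 100.1 -20.89 = 79.2 dB.

79.2 dB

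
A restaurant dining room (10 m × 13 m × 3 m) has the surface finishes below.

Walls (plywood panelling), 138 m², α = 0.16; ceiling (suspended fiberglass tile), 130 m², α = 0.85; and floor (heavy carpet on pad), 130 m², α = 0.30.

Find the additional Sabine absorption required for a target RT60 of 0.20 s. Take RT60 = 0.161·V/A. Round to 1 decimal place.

A₁ = Σ Sᵢαᵢ = 138×0.16 + 130×0.85 + 130×0.30 = 171.580 sabins.
For T = 0.20 s, need A₂ = 0.161·V/T = 0.161·390/0.20 = 313.950 sabins.
Shortfall: 313.950 − 171.580 = 142.4 sabins.

142.4 sabins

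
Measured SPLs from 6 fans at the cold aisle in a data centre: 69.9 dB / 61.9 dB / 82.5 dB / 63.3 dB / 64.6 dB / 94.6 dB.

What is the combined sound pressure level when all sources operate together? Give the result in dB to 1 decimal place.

Sum in the linear (power) domain: Σ 10^(Lᵢ/10) = 10^(69.9/10) + 10^(61.9/10) + 10^(82.5/10) + 10^(63.3/10) + 10^(64.6/10) + 10^(94.6/10) = 3.078e+09.
Back to dB: 10·log₁₀ Σ = 94.9 dB.

94.9 dB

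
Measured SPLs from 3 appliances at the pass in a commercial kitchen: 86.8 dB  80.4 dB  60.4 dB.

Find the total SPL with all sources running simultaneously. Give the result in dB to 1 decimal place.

Sum in the linear (power) domain: Σ 10^(Lᵢ/10) = 10^(86.8/10) + 10^(80.4/10) + 10^(60.4/10) = 5.894e+08.
L_total = 10·log₁₀(5.894e+08) = 87.7 dB.

87.7 dB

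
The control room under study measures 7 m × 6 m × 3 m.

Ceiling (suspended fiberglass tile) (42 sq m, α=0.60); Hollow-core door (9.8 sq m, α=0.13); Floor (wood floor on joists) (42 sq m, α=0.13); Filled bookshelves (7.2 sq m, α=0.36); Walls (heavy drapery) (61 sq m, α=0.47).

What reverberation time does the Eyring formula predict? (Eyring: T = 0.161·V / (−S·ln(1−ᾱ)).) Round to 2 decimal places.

0.25 seconds

S = Σ Sᵢ = 162.0 sq m.
Σ(Sᵢαᵢ) = 42×0.60 + 9.8×0.13 + 42×0.13 + 7.2×0.36 + 61×0.47 = 63.196.
ᾱ = 63.196 / 162.0 = 0.3901.
−S·ln(1−ᾱ) = −162.0 × ln(1 − 0.3901) = 80.103.
V = 7 × 6 × 3 = 126 m³.
T = 0.161·V/[−S·ln(1−ᾱ)] = 0.161·126/80.103 = 0.25 s.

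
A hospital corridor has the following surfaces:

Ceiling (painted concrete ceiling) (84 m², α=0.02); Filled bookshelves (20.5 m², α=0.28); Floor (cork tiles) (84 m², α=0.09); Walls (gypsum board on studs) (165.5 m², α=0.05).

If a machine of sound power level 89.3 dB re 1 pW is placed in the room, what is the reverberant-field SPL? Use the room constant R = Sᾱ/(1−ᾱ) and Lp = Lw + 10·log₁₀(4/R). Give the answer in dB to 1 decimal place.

81.4 dB

Σ(Sᵢαᵢ) = 84·0.02 + 20.5·0.28 + 84·0.09 + 165.5·0.05 = 23.255; total area S = 354.0 m².
ᾱ = 0.0657, so room constant R = A/(1−ᾱ) = 24.890 m².
Lp = Lw + 10 log₁₀(4/R) = 89.3 -7.94 = 81.4 dB.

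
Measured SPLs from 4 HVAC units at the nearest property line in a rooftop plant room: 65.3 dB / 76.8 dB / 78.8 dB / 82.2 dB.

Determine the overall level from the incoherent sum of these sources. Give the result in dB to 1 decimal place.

Sum in the linear (power) domain: Σ 10^(Lᵢ/10) = 10^(65.3/10) + 10^(76.8/10) + 10^(78.8/10) + 10^(82.2/10) = 2.931e+08.
L_total = 10·log₁₀(2.931e+08) = 84.7 dB.

84.7 dB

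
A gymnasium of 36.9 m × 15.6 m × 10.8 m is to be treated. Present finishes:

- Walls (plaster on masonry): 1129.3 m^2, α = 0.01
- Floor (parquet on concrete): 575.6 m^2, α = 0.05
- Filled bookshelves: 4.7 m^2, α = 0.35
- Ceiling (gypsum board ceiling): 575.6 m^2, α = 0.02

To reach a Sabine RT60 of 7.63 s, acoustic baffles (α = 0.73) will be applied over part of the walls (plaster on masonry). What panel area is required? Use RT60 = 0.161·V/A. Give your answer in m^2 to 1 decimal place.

108.3

A₁ = Σ Sᵢαᵢ = 1129.3×0.01 + 575.6×0.05 + 4.7×0.35 + 575.6×0.02 = 53.230 sabins.
Required A₂ = 0.161·6216.912/7.63 = 131.183 sabins.
Absorption to add: 131.183 − 53.230 = 77.953 sabins.
Each m^2 of panel replacing the walls (plaster on masonry) adds (0.73 − 0.01) = 0.72 sabins.
Area = ΔA/Δα = 77.953/0.72 = 108.3 m^2.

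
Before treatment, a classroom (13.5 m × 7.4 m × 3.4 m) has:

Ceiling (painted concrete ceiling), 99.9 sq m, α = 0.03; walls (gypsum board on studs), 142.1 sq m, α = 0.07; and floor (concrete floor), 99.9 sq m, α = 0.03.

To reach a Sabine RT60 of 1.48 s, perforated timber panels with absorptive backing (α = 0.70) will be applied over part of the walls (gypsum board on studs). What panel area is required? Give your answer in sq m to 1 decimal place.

Equivalent absorption area: A₁ = 99.9*0.03 + 142.1*0.07 + 99.9*0.03 = 15.941 sq m.
V = 339.66 m³. Target absorption A₂ = 0.161 × 339.66 / 1.48 = 36.950 sabins.
ΔA needed = 36.950 − 15.941 = 21.009 sabins.
Each sq m of panel replacing the walls (gypsum board on studs) adds (0.70 − 0.07) = 0.63 sabins.
Area = ΔA/Δα = 21.009/0.63 = 33.3 sq m.

33.3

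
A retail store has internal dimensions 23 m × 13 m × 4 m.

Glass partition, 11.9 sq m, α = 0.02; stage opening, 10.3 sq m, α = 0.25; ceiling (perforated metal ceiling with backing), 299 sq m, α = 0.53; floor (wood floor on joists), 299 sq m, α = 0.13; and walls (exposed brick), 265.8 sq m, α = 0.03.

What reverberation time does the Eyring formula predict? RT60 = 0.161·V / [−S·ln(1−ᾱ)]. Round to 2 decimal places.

S = Σ Sᵢ = 886.0 sq m.
Absorption A = 11.9×0.02 + 10.3×0.25 + 299×0.53 + 299×0.13 + 265.8×0.03 = 208.127 sabins.
ᾱ = 208.127 / 886.0 = 0.2349.
−S·ln(1−ᾱ) = −886.0 × ln(1 − 0.2349) = 237.225.
V = 23 × 13 × 4 = 1196 m³.
RT60 = 0.161 × 1196 / 237.225 = 0.81 s.

0.81 sec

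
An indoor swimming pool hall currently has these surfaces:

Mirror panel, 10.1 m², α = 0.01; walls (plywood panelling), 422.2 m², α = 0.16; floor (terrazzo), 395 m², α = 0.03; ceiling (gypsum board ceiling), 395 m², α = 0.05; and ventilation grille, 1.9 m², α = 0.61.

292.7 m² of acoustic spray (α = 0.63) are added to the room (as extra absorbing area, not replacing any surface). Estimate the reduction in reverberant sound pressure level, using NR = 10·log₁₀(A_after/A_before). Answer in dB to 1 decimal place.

4.5 dB

Summing Sᵢαᵢ: 0.101 + 67.552 + 11.850 + 19.750 + 1.159 → A_before = 100.412 sabins.
Added absorption = 292.7 × 0.63 = 184.401 sabins.
A_after = 100.412 + 184.401 = 284.813 sabins.
Reduction = 10 log₁₀(A_after/A_before) = 10 log₁₀(2.8364) = 4.5 dB.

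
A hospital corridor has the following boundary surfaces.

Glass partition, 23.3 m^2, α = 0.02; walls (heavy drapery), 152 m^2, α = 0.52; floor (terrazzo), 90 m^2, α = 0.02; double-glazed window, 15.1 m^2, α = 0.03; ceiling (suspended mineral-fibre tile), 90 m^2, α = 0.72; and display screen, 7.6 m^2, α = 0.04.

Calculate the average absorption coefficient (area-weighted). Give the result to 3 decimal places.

0.389

S = Σ Sᵢ = 23.3 + 152 + 90 + 15.1 + 90 + 7.6 = 378.0 m^2.
Weighted sum Σ Sα = 146.863.
ᾱ = A/S = 0.389.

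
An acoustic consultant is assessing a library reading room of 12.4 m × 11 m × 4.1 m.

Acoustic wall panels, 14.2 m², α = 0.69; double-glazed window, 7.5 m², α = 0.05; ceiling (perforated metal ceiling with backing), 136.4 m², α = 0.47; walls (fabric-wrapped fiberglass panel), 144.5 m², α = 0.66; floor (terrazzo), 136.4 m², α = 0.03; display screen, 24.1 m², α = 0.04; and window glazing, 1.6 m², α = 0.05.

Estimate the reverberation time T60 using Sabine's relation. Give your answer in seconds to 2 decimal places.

A = Σ Sᵢαᵢ = 14.2·0.69 + 7.5·0.05 + 136.4·0.47 + 144.5·0.66 + 136.4·0.03 + 24.1·0.04 + 1.6·0.05 = 174.787 sabins.
Room volume: 559.24 m³.
RT60 = 0.161 · V / A = 0.161 × 559.24 / 174.787 = 0.52 s.

0.52 sec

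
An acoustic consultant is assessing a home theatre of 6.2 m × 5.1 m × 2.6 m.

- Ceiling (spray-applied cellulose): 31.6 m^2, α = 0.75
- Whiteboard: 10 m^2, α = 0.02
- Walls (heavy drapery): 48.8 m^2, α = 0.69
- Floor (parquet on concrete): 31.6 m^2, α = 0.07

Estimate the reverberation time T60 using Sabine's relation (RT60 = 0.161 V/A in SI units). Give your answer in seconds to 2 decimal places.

Equivalent absorption area: A = 31.6·0.75 + 10·0.02 + 48.8·0.69 + 31.6·0.07 = 59.784 m^2.
V = 6.2·5.1·2.6 = 82.212 m³.
Sabine: RT60 = 0.161 × 82.212 / 59.784 = 0.22 s.

0.22 sec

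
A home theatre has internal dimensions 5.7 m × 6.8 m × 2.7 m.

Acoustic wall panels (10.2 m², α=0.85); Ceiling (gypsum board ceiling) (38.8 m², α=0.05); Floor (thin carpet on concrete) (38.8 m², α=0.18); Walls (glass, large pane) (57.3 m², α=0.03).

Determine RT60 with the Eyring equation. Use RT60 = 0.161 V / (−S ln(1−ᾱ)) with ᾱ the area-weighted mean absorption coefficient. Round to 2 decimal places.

S = Σ Sᵢ = 145.1 m².
Σ(Sᵢαᵢ) = 10.2·0.85 + 38.8·0.05 + 38.8·0.18 + 57.3·0.03 = 19.313.
Mean coefficient ᾱ = A/S = 0.1331.
−S·ln(1−ᾱ) = −145.1 × ln(1 − 0.1331) = 20.725.
V = 5.7 × 6.8 × 2.7 = 104.652 m³.
RT60 = 0.161 × 104.652 / 20.725 = 0.81 s.

0.81 s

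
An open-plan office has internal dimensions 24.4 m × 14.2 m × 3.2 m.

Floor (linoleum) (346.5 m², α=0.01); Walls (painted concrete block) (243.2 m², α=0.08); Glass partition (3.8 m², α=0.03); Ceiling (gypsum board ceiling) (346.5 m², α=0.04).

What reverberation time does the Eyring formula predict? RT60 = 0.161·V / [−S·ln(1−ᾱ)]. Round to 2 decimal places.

Total surface area S = 346.5 + 243.2 + 3.8 + 346.5 = 940.0 m².
Σ(Sᵢαᵢ) = 346.5·0.01 + 243.2·0.08 + 3.8·0.03 + 346.5·0.04 = 36.895.
ᾱ = 36.895 / 940.0 = 0.0393.
−S·ln(1−ᾱ) = −940.0 × ln(1 − 0.0393) = 37.688.
V = 24.4 × 14.2 × 3.2 = 1108.736 m³.
RT60 = 0.161 × 1108.736 / 37.688 = 4.74 s.

4.74 sec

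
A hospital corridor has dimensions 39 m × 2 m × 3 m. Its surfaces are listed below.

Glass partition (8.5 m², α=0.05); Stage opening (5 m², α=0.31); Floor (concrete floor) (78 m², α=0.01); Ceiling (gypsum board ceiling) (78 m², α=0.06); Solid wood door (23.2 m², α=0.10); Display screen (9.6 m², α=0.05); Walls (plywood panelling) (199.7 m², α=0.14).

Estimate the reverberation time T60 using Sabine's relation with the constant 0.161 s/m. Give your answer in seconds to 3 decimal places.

0.986 seconds

Summing Sᵢαᵢ: 0.425 + 1.550 + 0.780 + 4.680 + 2.320 + 0.480 + 27.958 → A = 38.193 sabins.
V = 39·2·3 = 234 m³.
RT60 = 0.161 · V / A = 0.161 × 234 / 38.193 = 0.986 s.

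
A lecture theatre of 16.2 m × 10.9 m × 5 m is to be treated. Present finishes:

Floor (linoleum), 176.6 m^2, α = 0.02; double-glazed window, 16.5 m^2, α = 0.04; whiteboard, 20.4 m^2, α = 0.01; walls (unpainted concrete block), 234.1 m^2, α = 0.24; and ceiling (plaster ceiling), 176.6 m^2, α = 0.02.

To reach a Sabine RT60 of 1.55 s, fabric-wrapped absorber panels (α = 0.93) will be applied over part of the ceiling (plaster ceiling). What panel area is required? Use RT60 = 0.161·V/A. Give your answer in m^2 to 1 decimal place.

Summing Sᵢαᵢ: 3.532 + 0.660 + 0.204 + 56.184 + 3.532 → A₁ = 64.112 sabins.
Required A₂ = 0.161·882.9/1.55 = 91.708 sabins.
Absorption to add: 91.708 − 64.112 = 27.596 sabins.
Net gain per m^2: Δα = 0.93 − 0.02 = 0.91.
Area = ΔA/Δα = 27.596/0.91 = 30.3 m^2.

30.3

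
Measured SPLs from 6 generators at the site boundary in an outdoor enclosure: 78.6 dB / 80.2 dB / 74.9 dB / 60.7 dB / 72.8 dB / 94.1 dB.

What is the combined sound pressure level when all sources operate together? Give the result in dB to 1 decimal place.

Sum in the linear (power) domain: Σ 10^(Lᵢ/10) = 10^(78.6/10) + 10^(80.2/10) + 10^(74.9/10) + 10^(60.7/10) + 10^(72.8/10) + 10^(94.1/10) = 2.799e+09.
L_total = 10·log₁₀(2.799e+09) = 94.5 dB.

94.5 dB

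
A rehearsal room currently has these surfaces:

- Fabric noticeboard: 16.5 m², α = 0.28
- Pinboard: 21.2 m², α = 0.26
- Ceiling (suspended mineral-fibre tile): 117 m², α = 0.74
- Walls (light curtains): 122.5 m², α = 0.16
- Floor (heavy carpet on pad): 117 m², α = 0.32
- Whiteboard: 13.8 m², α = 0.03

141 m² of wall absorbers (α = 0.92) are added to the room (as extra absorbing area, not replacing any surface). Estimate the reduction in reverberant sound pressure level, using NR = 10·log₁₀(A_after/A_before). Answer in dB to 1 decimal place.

2.7 dB

Total absorption A_before = 16.5*0.28 + 21.2*0.26 + 117*0.74 + 122.5*0.16 + 117*0.32 + 13.8*0.03
  = 4.620 + 5.512 + 86.580 + 19.600 + 37.440 + 0.414 = 154.166 m² sabins.
Added absorption = 141 × 0.92 = 129.720 sabins.
New total A_after = 283.886 sabins.
Reduction = 10 log₁₀(A_after/A_before) = 10 log₁₀(1.8414) = 2.7 dB.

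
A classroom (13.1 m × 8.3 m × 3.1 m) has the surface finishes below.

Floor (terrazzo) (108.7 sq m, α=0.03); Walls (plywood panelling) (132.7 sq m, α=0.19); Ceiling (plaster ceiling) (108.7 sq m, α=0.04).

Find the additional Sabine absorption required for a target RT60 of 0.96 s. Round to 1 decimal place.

Total absorption A₁ = 108.7*0.03 + 132.7*0.19 + 108.7*0.04
  = 3.261 + 25.213 + 4.348 = 32.822 sq m sabins.
V = 337.063 m³. Required absorption A₂ = 0.161 × 337.063 / 0.96 = 56.528 sabins.
ΔA = A₂ − A₁ = 56.528 − 32.822 = 23.7 sabins.

23.7 sabins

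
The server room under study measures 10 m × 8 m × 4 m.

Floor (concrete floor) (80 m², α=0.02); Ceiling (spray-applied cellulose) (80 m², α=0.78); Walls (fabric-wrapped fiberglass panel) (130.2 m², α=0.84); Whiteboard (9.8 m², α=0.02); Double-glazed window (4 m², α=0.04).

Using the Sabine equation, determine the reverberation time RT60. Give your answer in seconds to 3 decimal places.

Total absorption A = 80*0.02 + 80*0.78 + 130.2*0.84 + 9.8*0.02 + 4*0.04
  = 1.600 + 62.400 + 109.368 + 0.196 + 0.160 = 173.724 m² sabins.
Room volume: 320 m³.
T = 0.161 V/A = 0.161·320/173.724 = 0.297 s.

0.297 sec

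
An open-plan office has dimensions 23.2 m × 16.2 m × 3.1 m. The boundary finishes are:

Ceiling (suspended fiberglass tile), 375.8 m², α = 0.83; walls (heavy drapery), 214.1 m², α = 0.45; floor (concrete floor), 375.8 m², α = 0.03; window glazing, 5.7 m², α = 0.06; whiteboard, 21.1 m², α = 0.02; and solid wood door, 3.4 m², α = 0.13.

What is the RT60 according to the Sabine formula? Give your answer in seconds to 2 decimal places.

0.45 s

Total absorption A = 375.8·0.83 + 214.1·0.45 + 375.8·0.03 + 5.7·0.06 + 21.1·0.02 + 3.4·0.13
  = 311.914 + 96.345 + 11.274 + 0.342 + 0.422 + 0.442 = 420.739 m² sabins.
V = 23.2·16.2·3.1 = 1165.104 m³.
Sabine: RT60 = 0.161 × 1165.104 / 420.739 = 0.45 s.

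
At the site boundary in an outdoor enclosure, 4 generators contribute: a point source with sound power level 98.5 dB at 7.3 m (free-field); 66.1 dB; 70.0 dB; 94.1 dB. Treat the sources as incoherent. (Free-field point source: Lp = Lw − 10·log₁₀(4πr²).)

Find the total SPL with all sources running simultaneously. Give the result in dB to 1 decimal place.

Source at 7.3 m: Lp = 98.5 − 10·log₁₀(4π·7.3²) = 98.5 − 10·log₁₀(669.662) = 70.2 dB.
Sum in the linear (power) domain: Σ 10^(Lᵢ/10) = 10^(70.2/10) + 10^(66.1/10) + 10^(70.0/10) + 10^(94.1/10) = 2.595e+09.
Back to dB: 10·log₁₀ Σ = 94.1 dB.

94.1 dB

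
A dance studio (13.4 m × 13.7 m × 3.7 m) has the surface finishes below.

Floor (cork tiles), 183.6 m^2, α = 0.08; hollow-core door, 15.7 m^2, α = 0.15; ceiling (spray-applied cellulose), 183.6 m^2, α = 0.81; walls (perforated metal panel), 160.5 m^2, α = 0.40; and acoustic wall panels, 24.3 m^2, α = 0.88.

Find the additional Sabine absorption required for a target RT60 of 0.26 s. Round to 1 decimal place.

Total absorption A₁ = 183.6×0.08 + 15.7×0.15 + 183.6×0.81 + 160.5×0.40 + 24.3×0.88
  = 14.688 + 2.355 + 148.716 + 64.200 + 21.384 = 251.343 m^2 sabins.
For T = 0.26 s, need A₂ = 0.161·V/T = 0.161·679.246/0.26 = 420.610 sabins.
ΔA = A₂ − A₁ = 420.610 − 251.343 = 169.3 sabins.

169.3 sabins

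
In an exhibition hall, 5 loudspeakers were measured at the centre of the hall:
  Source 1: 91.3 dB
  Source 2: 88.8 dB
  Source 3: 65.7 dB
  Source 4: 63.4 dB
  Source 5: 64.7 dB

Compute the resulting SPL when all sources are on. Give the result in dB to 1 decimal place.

Σ 10^(Lᵢ/10) = 2.116e+09.
Combined level = 10 log₁₀(2.116e+09) = 93.3 dB.

93.3 dB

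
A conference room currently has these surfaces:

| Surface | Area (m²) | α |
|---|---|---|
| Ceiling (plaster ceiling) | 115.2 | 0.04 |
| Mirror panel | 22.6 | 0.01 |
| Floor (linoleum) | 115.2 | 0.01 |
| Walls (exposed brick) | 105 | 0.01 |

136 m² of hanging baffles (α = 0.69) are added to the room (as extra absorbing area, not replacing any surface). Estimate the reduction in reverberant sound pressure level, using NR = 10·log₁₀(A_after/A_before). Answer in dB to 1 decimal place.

Total absorption A_before = 115.2·0.04 + 22.6·0.01 + 115.2·0.01 + 105·0.01
  = 4.608 + 0.226 + 1.152 + 1.050 = 7.036 m² sabins.
Added absorption = 136 × 0.69 = 93.840 sabins.
New total A_after = 100.876 sabins.
Reduction = 10 log₁₀(A_after/A_before) = 10 log₁₀(14.3371) = 11.6 dB.

11.6 dB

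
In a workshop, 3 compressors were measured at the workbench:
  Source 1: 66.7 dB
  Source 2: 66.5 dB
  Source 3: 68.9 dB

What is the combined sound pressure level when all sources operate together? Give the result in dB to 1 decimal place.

72.3 dB

Σ 10^(Lᵢ/10) = 1.691e+07.
Back to dB: 10·log₁₀ Σ = 72.3 dB.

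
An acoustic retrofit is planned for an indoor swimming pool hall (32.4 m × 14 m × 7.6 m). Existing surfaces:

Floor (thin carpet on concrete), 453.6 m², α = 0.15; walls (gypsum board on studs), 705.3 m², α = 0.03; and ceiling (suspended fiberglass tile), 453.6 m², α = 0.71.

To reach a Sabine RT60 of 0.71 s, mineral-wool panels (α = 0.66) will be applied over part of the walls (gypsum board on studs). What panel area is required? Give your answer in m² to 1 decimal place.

588.0

Total absorption A₁ = 453.6*0.15 + 705.3*0.03 + 453.6*0.71
  = 68.040 + 21.159 + 322.056 = 411.255 m² sabins.
V = 3447.36 m³. Target absorption A₂ = 0.161 × 3447.36 / 0.71 = 781.725 sabins.
ΔA needed = 781.725 − 411.255 = 370.470 sabins.
Net gain per m²: Δα = 0.66 − 0.03 = 0.63.
Area = ΔA/Δα = 370.470/0.63 = 588.0 m².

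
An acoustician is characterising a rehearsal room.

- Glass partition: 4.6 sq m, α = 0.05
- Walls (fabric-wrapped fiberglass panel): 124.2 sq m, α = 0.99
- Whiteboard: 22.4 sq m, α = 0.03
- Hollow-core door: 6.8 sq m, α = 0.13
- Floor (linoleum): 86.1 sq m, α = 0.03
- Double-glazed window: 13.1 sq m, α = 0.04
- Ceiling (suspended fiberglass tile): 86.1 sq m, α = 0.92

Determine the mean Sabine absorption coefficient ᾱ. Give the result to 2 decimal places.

Total surface area S = 343.3 sq m.
Weighted sum Σ Sα = 207.063.
ᾱ = 207.063 / 343.3 = 0.60.

0.60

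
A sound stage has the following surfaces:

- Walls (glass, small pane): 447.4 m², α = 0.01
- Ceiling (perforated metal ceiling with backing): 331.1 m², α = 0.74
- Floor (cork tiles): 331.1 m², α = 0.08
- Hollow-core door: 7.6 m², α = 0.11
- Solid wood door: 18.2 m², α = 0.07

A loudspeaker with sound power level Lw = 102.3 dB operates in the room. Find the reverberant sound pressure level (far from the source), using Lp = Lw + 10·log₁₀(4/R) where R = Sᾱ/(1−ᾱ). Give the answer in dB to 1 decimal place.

A = 278.086 sabins; S = 1135.4 m².
ᾱ = 0.2449, so room constant R = A/(1−ᾱ) = 368.277 m².
Lp = 102.3 + 10·log₁₀(4/368.277) = 102.3 + (-19.64) = 82.7 dB.

82.7 dB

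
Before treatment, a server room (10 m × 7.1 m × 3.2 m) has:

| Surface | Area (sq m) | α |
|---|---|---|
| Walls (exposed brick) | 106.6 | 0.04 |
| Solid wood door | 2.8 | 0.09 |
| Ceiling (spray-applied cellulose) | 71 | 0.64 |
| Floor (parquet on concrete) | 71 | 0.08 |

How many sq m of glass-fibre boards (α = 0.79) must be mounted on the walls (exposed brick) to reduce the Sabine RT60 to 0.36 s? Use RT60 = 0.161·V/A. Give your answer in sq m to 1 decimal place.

61.3

Total absorption A₁ = 106.6*0.04 + 2.8*0.09 + 71*0.64 + 71*0.08
  = 4.264 + 0.252 + 45.440 + 5.680 = 55.636 sq m sabins.
Required A₂ = 0.161·227.2/0.36 = 101.609 sabins.
Absorption to add: 101.609 − 55.636 = 45.973 sabins.
Net gain per sq m: Δα = 0.79 − 0.04 = 0.75.
Panel area = 45.973 / 0.75 = 61.3 sq m.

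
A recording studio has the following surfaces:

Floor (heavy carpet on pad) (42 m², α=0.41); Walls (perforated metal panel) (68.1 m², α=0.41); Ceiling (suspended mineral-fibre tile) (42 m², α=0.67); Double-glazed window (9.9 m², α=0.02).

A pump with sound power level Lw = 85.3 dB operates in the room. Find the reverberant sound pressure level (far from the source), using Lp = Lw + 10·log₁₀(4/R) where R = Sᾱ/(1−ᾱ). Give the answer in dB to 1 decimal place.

70.0 dB

Σ(Sᵢαᵢ) = 42×0.41 + 68.1×0.41 + 42×0.67 + 9.9×0.02 = 73.479; total area S = 162.0 m².
ᾱ = 0.4536, so room constant R = A/(1−ᾱ) = 134.478 m².
Lp = Lw + 10 log₁₀(4/R) = 85.3 -15.27 = 70.0 dB.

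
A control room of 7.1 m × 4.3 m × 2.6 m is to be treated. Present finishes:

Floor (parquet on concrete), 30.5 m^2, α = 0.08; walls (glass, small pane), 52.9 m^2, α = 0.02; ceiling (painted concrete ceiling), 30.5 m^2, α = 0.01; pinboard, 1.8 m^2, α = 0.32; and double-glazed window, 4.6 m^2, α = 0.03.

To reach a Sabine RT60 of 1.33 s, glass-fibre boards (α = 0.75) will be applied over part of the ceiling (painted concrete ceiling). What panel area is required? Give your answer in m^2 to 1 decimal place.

6.9

Equivalent absorption area: A₁ = 30.5·0.08 + 52.9·0.02 + 30.5·0.01 + 1.8·0.32 + 4.6·0.03 = 4.517 m^2.
V = 79.378 m³. Target absorption A₂ = 0.161 × 79.378 / 1.33 = 9.609 sabins.
ΔA needed = 9.609 − 4.517 = 5.092 sabins.
Each m^2 of panel replacing the ceiling (painted concrete ceiling) adds (0.75 − 0.01) = 0.74 sabins.
Area = ΔA/Δα = 5.092/0.74 = 6.9 m^2.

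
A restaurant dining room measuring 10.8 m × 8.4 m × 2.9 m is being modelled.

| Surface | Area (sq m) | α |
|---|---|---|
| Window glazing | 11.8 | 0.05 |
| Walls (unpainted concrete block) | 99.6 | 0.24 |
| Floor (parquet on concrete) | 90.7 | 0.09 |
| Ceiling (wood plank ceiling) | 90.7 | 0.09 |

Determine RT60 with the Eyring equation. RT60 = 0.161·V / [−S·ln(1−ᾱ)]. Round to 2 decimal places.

S = Σ Sᵢ = 292.8 sq m.
Σ(Sᵢαᵢ) = 11.8·0.05 + 99.6·0.24 + 90.7·0.09 + 90.7·0.09 = 40.820.
Mean coefficient ᾱ = A/S = 0.1394.
−S·ln(1−ᾱ) = −292.8 × ln(1 − 0.1394) = 43.957.
V = 10.8 × 8.4 × 2.9 = 263.088 m³.
T = 0.161·V/[−S·ln(1−ᾱ)] = 0.161·263.088/43.957 = 0.96 s.

0.96 s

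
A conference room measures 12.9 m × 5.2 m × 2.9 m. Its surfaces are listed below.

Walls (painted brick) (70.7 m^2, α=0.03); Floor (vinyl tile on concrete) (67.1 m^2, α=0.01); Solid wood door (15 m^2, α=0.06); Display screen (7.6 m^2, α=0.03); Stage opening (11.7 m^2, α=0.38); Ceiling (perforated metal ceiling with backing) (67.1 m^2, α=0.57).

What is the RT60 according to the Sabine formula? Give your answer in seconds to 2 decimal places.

Equivalent absorption area: A = 70.7×0.03 + 67.1×0.01 + 15×0.06 + 7.6×0.03 + 11.7×0.38 + 67.1×0.57 = 46.613 m^2.
Room volume: 194.532 m³.
Sabine: RT60 = 0.161 × 194.532 / 46.613 = 0.67 s.

0.67 s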